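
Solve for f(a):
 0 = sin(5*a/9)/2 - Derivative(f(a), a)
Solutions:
 f(a) = C1 - 9*cos(5*a/9)/10


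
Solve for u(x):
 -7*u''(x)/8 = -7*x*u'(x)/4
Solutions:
 u(x) = C1 + C2*erfi(x)


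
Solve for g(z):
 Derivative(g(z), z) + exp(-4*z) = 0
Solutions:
 g(z) = C1 + exp(-4*z)/4


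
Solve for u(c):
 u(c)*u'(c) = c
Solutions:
 u(c) = -sqrt(C1 + c^2)
 u(c) = sqrt(C1 + c^2)


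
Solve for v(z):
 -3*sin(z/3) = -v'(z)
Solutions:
 v(z) = C1 - 9*cos(z/3)


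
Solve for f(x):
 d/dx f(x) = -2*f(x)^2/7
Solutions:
 f(x) = 7/(C1 + 2*x)


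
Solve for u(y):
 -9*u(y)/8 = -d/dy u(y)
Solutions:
 u(y) = C1*exp(9*y/8)


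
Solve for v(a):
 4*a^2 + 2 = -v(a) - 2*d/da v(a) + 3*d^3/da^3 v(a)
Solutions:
 v(a) = C3*exp(a) - 4*a^2 + 16*a + (C1*sin(sqrt(3)*a/6) + C2*cos(sqrt(3)*a/6))*exp(-a/2) - 34


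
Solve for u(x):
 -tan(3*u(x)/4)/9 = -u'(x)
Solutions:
 u(x) = -4*asin(C1*exp(x/12))/3 + 4*pi/3
 u(x) = 4*asin(C1*exp(x/12))/3


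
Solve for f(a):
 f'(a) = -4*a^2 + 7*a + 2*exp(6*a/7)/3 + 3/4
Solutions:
 f(a) = C1 - 4*a^3/3 + 7*a^2/2 + 3*a/4 + 7*exp(6*a/7)/9


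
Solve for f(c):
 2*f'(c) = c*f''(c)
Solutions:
 f(c) = C1 + C2*c^3


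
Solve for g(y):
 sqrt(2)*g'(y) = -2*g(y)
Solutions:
 g(y) = C1*exp(-sqrt(2)*y)


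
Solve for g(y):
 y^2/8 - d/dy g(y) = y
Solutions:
 g(y) = C1 + y^3/24 - y^2/2


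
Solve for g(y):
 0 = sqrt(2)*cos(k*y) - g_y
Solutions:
 g(y) = C1 + sqrt(2)*sin(k*y)/k


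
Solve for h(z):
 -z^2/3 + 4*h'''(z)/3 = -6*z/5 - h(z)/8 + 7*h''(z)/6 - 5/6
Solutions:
 h(z) = C1*exp(z/2) + C2*exp(z*(3 - sqrt(57))/16) + C3*exp(z*(3 + sqrt(57))/16) + 8*z^2/3 - 48*z/5 + 388/9


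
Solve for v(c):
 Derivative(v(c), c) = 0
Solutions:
 v(c) = C1


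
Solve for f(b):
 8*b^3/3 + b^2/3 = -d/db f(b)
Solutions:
 f(b) = C1 - 2*b^4/3 - b^3/9


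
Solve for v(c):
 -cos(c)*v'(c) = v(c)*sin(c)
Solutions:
 v(c) = C1*cos(c)


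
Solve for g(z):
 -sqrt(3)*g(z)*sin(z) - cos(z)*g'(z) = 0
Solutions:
 g(z) = C1*cos(z)^(sqrt(3))


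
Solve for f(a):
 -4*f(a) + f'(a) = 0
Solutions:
 f(a) = C1*exp(4*a)


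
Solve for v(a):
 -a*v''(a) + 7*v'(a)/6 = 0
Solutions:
 v(a) = C1 + C2*a^(13/6)


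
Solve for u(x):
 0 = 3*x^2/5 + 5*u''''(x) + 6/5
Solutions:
 u(x) = C1 + C2*x + C3*x^2 + C4*x^3 - x^6/3000 - x^4/100


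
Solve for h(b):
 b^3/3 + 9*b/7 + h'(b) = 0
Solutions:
 h(b) = C1 - b^4/12 - 9*b^2/14


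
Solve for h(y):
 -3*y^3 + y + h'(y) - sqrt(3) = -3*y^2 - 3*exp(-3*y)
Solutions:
 h(y) = C1 + 3*y^4/4 - y^3 - y^2/2 + sqrt(3)*y + exp(-3*y)


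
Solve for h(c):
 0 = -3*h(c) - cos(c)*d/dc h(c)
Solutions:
 h(c) = C1*(sin(c) - 1)^(3/2)/(sin(c) + 1)^(3/2)


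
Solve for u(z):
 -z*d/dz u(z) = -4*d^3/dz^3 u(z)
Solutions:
 u(z) = C1 + Integral(C2*airyai(2^(1/3)*z/2) + C3*airybi(2^(1/3)*z/2), z)


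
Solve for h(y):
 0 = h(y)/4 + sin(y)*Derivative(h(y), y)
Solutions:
 h(y) = C1*(cos(y) + 1)^(1/8)/(cos(y) - 1)^(1/8)


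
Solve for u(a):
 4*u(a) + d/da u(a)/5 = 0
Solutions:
 u(a) = C1*exp(-20*a)


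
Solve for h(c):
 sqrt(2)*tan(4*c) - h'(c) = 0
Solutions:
 h(c) = C1 - sqrt(2)*log(cos(4*c))/4


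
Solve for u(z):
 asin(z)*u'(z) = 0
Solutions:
 u(z) = C1


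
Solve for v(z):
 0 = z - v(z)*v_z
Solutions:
 v(z) = -sqrt(C1 + z^2)
 v(z) = sqrt(C1 + z^2)


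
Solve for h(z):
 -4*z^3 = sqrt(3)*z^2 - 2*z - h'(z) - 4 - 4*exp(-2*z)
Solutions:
 h(z) = C1 + z^4 + sqrt(3)*z^3/3 - z^2 - 4*z + 2*exp(-2*z)


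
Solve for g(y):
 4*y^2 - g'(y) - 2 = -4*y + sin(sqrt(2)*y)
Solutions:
 g(y) = C1 + 4*y^3/3 + 2*y^2 - 2*y + sqrt(2)*cos(sqrt(2)*y)/2


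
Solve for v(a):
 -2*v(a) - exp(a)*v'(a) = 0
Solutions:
 v(a) = C1*exp(2*exp(-a))


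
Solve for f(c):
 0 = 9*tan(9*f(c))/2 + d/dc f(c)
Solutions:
 f(c) = -asin(C1*exp(-81*c/2))/9 + pi/9
 f(c) = asin(C1*exp(-81*c/2))/9


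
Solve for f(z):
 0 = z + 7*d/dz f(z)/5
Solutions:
 f(z) = C1 - 5*z^2/14


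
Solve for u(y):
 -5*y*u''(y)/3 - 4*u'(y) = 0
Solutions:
 u(y) = C1 + C2/y^(7/5)


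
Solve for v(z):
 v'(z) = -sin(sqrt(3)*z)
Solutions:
 v(z) = C1 + sqrt(3)*cos(sqrt(3)*z)/3


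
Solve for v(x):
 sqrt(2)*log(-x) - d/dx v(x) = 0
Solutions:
 v(x) = C1 + sqrt(2)*x*log(-x) - sqrt(2)*x


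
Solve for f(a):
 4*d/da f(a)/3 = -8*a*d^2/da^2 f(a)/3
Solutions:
 f(a) = C1 + C2*sqrt(a)


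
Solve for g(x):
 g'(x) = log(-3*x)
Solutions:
 g(x) = C1 + x*log(-x) + x*(-1 + log(3))


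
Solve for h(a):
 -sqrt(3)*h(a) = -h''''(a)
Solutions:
 h(a) = C1*exp(-3^(1/8)*a) + C2*exp(3^(1/8)*a) + C3*sin(3^(1/8)*a) + C4*cos(3^(1/8)*a)


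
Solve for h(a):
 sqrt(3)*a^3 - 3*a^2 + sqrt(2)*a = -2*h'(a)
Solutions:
 h(a) = C1 - sqrt(3)*a^4/8 + a^3/2 - sqrt(2)*a^2/4


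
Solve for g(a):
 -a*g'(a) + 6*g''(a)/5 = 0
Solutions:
 g(a) = C1 + C2*erfi(sqrt(15)*a/6)


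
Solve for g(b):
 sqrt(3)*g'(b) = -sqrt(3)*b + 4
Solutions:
 g(b) = C1 - b^2/2 + 4*sqrt(3)*b/3


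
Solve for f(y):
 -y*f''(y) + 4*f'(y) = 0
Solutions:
 f(y) = C1 + C2*y^5


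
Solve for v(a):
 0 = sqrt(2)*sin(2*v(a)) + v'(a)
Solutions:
 v(a) = pi - acos((-C1 - exp(4*sqrt(2)*a))/(C1 - exp(4*sqrt(2)*a)))/2
 v(a) = acos((-C1 - exp(4*sqrt(2)*a))/(C1 - exp(4*sqrt(2)*a)))/2


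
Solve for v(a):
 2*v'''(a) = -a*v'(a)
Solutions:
 v(a) = C1 + Integral(C2*airyai(-2^(2/3)*a/2) + C3*airybi(-2^(2/3)*a/2), a)


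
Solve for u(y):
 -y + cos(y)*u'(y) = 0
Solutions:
 u(y) = C1 + Integral(y/cos(y), y)


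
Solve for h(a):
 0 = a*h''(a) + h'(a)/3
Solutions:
 h(a) = C1 + C2*a^(2/3)


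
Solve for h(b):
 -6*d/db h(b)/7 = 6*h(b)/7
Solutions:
 h(b) = C1*exp(-b)


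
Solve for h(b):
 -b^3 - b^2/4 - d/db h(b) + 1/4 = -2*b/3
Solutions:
 h(b) = C1 - b^4/4 - b^3/12 + b^2/3 + b/4


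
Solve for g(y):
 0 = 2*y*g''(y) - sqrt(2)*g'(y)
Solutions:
 g(y) = C1 + C2*y^(sqrt(2)/2 + 1)


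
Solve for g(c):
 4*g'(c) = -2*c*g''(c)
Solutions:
 g(c) = C1 + C2/c


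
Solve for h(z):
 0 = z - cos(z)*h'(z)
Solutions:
 h(z) = C1 + Integral(z/cos(z), z)


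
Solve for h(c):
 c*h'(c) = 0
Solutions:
 h(c) = C1


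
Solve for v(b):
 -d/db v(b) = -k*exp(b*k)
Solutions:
 v(b) = C1 + exp(b*k)


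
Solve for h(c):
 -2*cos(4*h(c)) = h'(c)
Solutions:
 h(c) = -asin((C1 + exp(16*c))/(C1 - exp(16*c)))/4 + pi/4
 h(c) = asin((C1 + exp(16*c))/(C1 - exp(16*c)))/4


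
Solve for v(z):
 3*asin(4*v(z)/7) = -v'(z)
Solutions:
 Integral(1/asin(4*_y/7), (_y, v(z))) = C1 - 3*z


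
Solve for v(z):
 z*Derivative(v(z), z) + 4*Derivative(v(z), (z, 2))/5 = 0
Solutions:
 v(z) = C1 + C2*erf(sqrt(10)*z/4)


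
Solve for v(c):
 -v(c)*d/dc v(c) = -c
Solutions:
 v(c) = -sqrt(C1 + c^2)
 v(c) = sqrt(C1 + c^2)


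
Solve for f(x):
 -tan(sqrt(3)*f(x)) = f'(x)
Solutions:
 f(x) = sqrt(3)*(pi - asin(C1*exp(-sqrt(3)*x)))/3
 f(x) = sqrt(3)*asin(C1*exp(-sqrt(3)*x))/3


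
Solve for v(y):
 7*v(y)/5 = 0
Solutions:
 v(y) = 0


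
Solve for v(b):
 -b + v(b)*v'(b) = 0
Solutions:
 v(b) = -sqrt(C1 + b^2)
 v(b) = sqrt(C1 + b^2)


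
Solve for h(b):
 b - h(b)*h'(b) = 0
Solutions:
 h(b) = -sqrt(C1 + b^2)
 h(b) = sqrt(C1 + b^2)


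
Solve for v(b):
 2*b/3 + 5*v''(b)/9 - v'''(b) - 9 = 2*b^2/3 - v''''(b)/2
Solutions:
 v(b) = C1 + C2*b + b^4/10 + 13*b^3/25 + 2457*b^2/250 + (C3*sin(b/3) + C4*cos(b/3))*exp(b)


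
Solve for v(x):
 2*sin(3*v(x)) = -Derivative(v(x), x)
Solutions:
 v(x) = -acos((-C1 - exp(12*x))/(C1 - exp(12*x)))/3 + 2*pi/3
 v(x) = acos((-C1 - exp(12*x))/(C1 - exp(12*x)))/3


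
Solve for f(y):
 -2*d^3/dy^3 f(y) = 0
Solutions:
 f(y) = C1 + C2*y + C3*y^2


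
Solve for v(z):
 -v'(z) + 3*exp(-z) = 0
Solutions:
 v(z) = C1 - 3*exp(-z)


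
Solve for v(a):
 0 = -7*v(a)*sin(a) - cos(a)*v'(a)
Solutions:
 v(a) = C1*cos(a)^7


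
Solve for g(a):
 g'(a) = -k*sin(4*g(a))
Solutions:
 g(a) = -acos((-C1 - exp(8*a*k))/(C1 - exp(8*a*k)))/4 + pi/2
 g(a) = acos((-C1 - exp(8*a*k))/(C1 - exp(8*a*k)))/4


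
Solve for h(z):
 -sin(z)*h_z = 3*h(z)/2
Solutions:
 h(z) = C1*(cos(z) + 1)^(3/4)/(cos(z) - 1)^(3/4)


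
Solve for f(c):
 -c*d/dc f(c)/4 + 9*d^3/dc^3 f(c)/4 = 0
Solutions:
 f(c) = C1 + Integral(C2*airyai(3^(1/3)*c/3) + C3*airybi(3^(1/3)*c/3), c)


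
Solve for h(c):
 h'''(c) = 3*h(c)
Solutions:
 h(c) = C3*exp(3^(1/3)*c) + (C1*sin(3^(5/6)*c/2) + C2*cos(3^(5/6)*c/2))*exp(-3^(1/3)*c/2)


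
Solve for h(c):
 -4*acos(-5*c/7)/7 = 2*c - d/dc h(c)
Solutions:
 h(c) = C1 + c^2 + 4*c*acos(-5*c/7)/7 + 4*sqrt(49 - 25*c^2)/35


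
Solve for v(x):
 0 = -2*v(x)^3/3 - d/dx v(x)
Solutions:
 v(x) = -sqrt(6)*sqrt(-1/(C1 - 2*x))/2
 v(x) = sqrt(6)*sqrt(-1/(C1 - 2*x))/2


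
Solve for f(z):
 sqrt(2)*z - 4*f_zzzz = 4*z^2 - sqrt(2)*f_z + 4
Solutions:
 f(z) = C1 + C4*exp(sqrt(2)*z/2) + 2*sqrt(2)*z^3/3 - z^2/2 + 2*sqrt(2)*z + (C2*sin(sqrt(6)*z/4) + C3*cos(sqrt(6)*z/4))*exp(-sqrt(2)*z/4)


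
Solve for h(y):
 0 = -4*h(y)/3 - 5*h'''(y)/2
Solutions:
 h(y) = C3*exp(-2*15^(2/3)*y/15) + (C1*sin(3^(1/6)*5^(2/3)*y/5) + C2*cos(3^(1/6)*5^(2/3)*y/5))*exp(15^(2/3)*y/15)


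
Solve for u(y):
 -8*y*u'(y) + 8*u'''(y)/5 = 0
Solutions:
 u(y) = C1 + Integral(C2*airyai(5^(1/3)*y) + C3*airybi(5^(1/3)*y), y)


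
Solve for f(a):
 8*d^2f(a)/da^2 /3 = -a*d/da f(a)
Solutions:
 f(a) = C1 + C2*erf(sqrt(3)*a/4)


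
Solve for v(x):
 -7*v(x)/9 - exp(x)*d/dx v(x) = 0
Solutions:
 v(x) = C1*exp(7*exp(-x)/9)


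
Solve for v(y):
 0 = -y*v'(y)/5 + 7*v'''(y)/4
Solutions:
 v(y) = C1 + Integral(C2*airyai(70^(2/3)*y/35) + C3*airybi(70^(2/3)*y/35), y)


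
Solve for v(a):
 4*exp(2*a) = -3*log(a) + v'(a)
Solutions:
 v(a) = C1 + 3*a*log(a) - 3*a + 2*exp(2*a)


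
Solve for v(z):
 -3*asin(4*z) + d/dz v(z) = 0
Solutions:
 v(z) = C1 + 3*z*asin(4*z) + 3*sqrt(1 - 16*z^2)/4


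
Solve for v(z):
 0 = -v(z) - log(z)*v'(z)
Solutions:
 v(z) = C1*exp(-li(z))


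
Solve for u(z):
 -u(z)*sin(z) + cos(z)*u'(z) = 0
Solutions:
 u(z) = C1/cos(z)


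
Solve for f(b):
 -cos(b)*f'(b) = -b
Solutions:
 f(b) = C1 + Integral(b/cos(b), b)


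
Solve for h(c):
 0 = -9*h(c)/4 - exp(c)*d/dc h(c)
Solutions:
 h(c) = C1*exp(9*exp(-c)/4)


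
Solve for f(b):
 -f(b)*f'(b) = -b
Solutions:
 f(b) = -sqrt(C1 + b^2)
 f(b) = sqrt(C1 + b^2)


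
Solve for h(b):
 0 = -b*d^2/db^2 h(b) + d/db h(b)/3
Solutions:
 h(b) = C1 + C2*b^(4/3)


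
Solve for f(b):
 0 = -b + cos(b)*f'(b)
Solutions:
 f(b) = C1 + Integral(b/cos(b), b)


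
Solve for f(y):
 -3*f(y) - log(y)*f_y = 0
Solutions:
 f(y) = C1*exp(-3*li(y))


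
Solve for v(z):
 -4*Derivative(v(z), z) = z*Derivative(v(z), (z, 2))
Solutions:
 v(z) = C1 + C2/z^3


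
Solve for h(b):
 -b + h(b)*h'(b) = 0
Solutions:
 h(b) = -sqrt(C1 + b^2)
 h(b) = sqrt(C1 + b^2)


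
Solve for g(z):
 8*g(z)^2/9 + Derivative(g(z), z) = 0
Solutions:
 g(z) = 9/(C1 + 8*z)


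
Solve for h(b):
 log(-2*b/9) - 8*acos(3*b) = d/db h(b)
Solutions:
 h(b) = C1 + b*log(-b) - 8*b*acos(3*b) - 2*b*log(3) - b + b*log(2) + 8*sqrt(1 - 9*b^2)/3


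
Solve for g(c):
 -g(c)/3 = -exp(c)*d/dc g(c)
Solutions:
 g(c) = C1*exp(-exp(-c)/3)


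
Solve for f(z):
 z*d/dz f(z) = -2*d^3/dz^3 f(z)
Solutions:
 f(z) = C1 + Integral(C2*airyai(-2^(2/3)*z/2) + C3*airybi(-2^(2/3)*z/2), z)


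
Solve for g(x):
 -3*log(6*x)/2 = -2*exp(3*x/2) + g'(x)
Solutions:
 g(x) = C1 - 3*x*log(x)/2 + 3*x*(1 - log(6))/2 + 4*exp(3*x/2)/3


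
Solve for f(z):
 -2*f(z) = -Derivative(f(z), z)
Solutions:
 f(z) = C1*exp(2*z)


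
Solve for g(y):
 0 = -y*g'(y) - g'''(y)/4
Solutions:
 g(y) = C1 + Integral(C2*airyai(-2^(2/3)*y) + C3*airybi(-2^(2/3)*y), y)


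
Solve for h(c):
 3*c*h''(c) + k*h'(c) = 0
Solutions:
 h(c) = C1 + c^(1 - re(k)/3)*(C2*sin(log(c)*Abs(im(k))/3) + C3*cos(log(c)*im(k)/3))


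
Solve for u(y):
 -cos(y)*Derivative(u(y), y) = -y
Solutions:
 u(y) = C1 + Integral(y/cos(y), y)


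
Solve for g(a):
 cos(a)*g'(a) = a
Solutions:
 g(a) = C1 + Integral(a/cos(a), a)


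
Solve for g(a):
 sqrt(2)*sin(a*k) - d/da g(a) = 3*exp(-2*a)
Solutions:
 g(a) = C1 + 3*exp(-2*a)/2 - sqrt(2)*cos(a*k)/k


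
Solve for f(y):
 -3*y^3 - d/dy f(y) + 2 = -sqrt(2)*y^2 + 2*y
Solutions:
 f(y) = C1 - 3*y^4/4 + sqrt(2)*y^3/3 - y^2 + 2*y


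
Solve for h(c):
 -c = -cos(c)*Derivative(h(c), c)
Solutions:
 h(c) = C1 + Integral(c/cos(c), c)


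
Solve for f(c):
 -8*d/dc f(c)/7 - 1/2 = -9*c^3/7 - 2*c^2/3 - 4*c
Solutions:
 f(c) = C1 + 9*c^4/32 + 7*c^3/36 + 7*c^2/4 - 7*c/16


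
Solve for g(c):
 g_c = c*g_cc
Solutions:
 g(c) = C1 + C2*c^2


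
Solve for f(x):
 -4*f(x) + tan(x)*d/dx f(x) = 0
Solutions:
 f(x) = C1*sin(x)^4


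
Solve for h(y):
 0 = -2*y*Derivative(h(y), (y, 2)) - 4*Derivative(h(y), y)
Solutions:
 h(y) = C1 + C2/y


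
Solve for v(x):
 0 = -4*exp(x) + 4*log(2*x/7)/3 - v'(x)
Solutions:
 v(x) = C1 + 4*x*log(x)/3 + 4*x*(-log(7) - 1 + log(2))/3 - 4*exp(x)


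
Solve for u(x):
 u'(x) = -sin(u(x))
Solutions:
 u(x) = -acos((-C1 - exp(2*x))/(C1 - exp(2*x))) + 2*pi
 u(x) = acos((-C1 - exp(2*x))/(C1 - exp(2*x)))


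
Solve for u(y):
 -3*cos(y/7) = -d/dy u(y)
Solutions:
 u(y) = C1 + 21*sin(y/7)


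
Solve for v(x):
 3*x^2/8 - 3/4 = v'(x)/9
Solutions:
 v(x) = C1 + 9*x^3/8 - 27*x/4


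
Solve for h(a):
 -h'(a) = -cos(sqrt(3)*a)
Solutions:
 h(a) = C1 + sqrt(3)*sin(sqrt(3)*a)/3


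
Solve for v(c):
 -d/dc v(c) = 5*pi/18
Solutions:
 v(c) = C1 - 5*pi*c/18


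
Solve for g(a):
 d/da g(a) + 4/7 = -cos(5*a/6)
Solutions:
 g(a) = C1 - 4*a/7 - 6*sin(5*a/6)/5


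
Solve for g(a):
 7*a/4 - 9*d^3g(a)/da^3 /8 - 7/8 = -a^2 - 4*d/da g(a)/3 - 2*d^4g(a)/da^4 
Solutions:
 g(a) = C1 + C2*exp(a*(27*3^(1/3)/(64*sqrt(3934) + 4015)^(1/3) + 18 + 3^(2/3)*(64*sqrt(3934) + 4015)^(1/3))/96)*sin(3^(1/6)*a*(-(64*sqrt(3934) + 4015)^(1/3) + 9*3^(2/3)/(64*sqrt(3934) + 4015)^(1/3))/32) + C3*exp(a*(27*3^(1/3)/(64*sqrt(3934) + 4015)^(1/3) + 18 + 3^(2/3)*(64*sqrt(3934) + 4015)^(1/3))/96)*cos(3^(1/6)*a*(-(64*sqrt(3934) + 4015)^(1/3) + 9*3^(2/3)/(64*sqrt(3934) + 4015)^(1/3))/32) + C4*exp(a*(-3^(2/3)*(64*sqrt(3934) + 4015)^(1/3) - 27*3^(1/3)/(64*sqrt(3934) + 4015)^(1/3) + 9)/48) - a^3/4 - 21*a^2/32 - 39*a/64


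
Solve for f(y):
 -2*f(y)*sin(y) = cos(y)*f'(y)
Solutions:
 f(y) = C1*cos(y)^2


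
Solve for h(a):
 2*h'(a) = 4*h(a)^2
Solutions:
 h(a) = -1/(C1 + 2*a)


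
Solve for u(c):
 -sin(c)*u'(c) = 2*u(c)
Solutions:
 u(c) = C1*(cos(c) + 1)/(cos(c) - 1)


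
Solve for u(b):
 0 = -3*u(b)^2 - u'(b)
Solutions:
 u(b) = 1/(C1 + 3*b)


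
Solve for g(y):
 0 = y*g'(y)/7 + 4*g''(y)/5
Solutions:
 g(y) = C1 + C2*erf(sqrt(70)*y/28)


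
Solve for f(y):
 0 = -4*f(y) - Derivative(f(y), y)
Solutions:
 f(y) = C1*exp(-4*y)


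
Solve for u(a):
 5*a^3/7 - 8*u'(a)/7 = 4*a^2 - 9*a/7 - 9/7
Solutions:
 u(a) = C1 + 5*a^4/32 - 7*a^3/6 + 9*a^2/16 + 9*a/8


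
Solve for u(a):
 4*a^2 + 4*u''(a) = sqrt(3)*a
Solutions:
 u(a) = C1 + C2*a - a^4/12 + sqrt(3)*a^3/24


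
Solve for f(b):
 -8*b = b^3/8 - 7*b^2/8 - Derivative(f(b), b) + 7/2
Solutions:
 f(b) = C1 + b^4/32 - 7*b^3/24 + 4*b^2 + 7*b/2


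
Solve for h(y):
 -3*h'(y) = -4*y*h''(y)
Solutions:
 h(y) = C1 + C2*y^(7/4)


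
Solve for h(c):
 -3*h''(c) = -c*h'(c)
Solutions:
 h(c) = C1 + C2*erfi(sqrt(6)*c/6)


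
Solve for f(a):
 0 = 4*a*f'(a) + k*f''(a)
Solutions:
 f(a) = C1 + C2*sqrt(k)*erf(sqrt(2)*a*sqrt(1/k))


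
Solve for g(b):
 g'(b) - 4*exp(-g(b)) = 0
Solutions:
 g(b) = log(C1 + 4*b)


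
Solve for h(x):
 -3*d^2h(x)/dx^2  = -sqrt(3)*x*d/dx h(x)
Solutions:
 h(x) = C1 + C2*erfi(sqrt(2)*3^(3/4)*x/6)


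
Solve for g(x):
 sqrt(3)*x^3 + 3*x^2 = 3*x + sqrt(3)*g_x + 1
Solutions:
 g(x) = C1 + x^4/4 + sqrt(3)*x^3/3 - sqrt(3)*x^2/2 - sqrt(3)*x/3


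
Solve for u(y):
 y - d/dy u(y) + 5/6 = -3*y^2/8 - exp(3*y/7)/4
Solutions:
 u(y) = C1 + y^3/8 + y^2/2 + 5*y/6 + 7*exp(3*y/7)/12


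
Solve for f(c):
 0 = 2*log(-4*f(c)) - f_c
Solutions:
 -Integral(1/(log(-_y) + 2*log(2)), (_y, f(c)))/2 = C1 - c


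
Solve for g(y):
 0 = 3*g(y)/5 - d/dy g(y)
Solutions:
 g(y) = C1*exp(3*y/5)


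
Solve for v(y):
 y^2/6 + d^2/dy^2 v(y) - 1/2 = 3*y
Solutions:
 v(y) = C1 + C2*y - y^4/72 + y^3/2 + y^2/4


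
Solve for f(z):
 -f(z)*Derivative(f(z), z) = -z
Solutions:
 f(z) = -sqrt(C1 + z^2)
 f(z) = sqrt(C1 + z^2)


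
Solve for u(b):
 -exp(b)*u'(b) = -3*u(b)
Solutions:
 u(b) = C1*exp(-3*exp(-b))


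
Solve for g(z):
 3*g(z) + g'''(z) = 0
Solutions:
 g(z) = C3*exp(-3^(1/3)*z) + (C1*sin(3^(5/6)*z/2) + C2*cos(3^(5/6)*z/2))*exp(3^(1/3)*z/2)


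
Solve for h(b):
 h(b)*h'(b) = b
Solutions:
 h(b) = -sqrt(C1 + b^2)
 h(b) = sqrt(C1 + b^2)


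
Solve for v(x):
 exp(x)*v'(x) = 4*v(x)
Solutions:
 v(x) = C1*exp(-4*exp(-x))


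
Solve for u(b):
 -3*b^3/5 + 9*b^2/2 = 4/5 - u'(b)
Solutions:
 u(b) = C1 + 3*b^4/20 - 3*b^3/2 + 4*b/5


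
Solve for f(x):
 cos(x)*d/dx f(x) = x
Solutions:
 f(x) = C1 + Integral(x/cos(x), x)


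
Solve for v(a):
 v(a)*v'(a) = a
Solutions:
 v(a) = -sqrt(C1 + a^2)
 v(a) = sqrt(C1 + a^2)


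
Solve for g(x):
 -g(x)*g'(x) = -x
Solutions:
 g(x) = -sqrt(C1 + x^2)
 g(x) = sqrt(C1 + x^2)


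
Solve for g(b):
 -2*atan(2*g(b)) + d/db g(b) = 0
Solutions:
 Integral(1/atan(2*_y), (_y, g(b))) = C1 + 2*b


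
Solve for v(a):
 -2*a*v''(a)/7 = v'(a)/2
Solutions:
 v(a) = C1 + C2/a^(3/4)


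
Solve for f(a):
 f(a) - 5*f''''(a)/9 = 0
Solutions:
 f(a) = C1*exp(-sqrt(3)*5^(3/4)*a/5) + C2*exp(sqrt(3)*5^(3/4)*a/5) + C3*sin(sqrt(3)*5^(3/4)*a/5) + C4*cos(sqrt(3)*5^(3/4)*a/5)


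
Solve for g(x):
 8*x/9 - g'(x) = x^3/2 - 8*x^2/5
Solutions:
 g(x) = C1 - x^4/8 + 8*x^3/15 + 4*x^2/9


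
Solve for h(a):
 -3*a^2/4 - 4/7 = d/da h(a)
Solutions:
 h(a) = C1 - a^3/4 - 4*a/7


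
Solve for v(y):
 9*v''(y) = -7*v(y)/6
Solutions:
 v(y) = C1*sin(sqrt(42)*y/18) + C2*cos(sqrt(42)*y/18)


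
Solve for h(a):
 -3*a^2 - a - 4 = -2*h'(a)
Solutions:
 h(a) = C1 + a^3/2 + a^2/4 + 2*a


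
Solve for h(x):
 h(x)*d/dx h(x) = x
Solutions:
 h(x) = -sqrt(C1 + x^2)
 h(x) = sqrt(C1 + x^2)


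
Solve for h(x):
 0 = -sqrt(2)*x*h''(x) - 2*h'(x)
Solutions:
 h(x) = C1 + C2*x^(1 - sqrt(2))


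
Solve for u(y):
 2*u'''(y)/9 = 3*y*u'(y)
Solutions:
 u(y) = C1 + Integral(C2*airyai(3*2^(2/3)*y/2) + C3*airybi(3*2^(2/3)*y/2), y)


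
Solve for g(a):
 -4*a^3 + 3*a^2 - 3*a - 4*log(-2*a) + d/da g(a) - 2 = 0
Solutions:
 g(a) = C1 + a^4 - a^3 + 3*a^2/2 + 4*a*log(-a) + 2*a*(-1 + 2*log(2))


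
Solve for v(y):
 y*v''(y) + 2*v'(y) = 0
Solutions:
 v(y) = C1 + C2/y


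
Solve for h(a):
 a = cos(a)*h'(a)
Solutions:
 h(a) = C1 + Integral(a/cos(a), a)


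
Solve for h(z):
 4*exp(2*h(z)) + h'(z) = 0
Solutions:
 h(z) = log(-sqrt(-1/(C1 - 4*z))) - log(2)/2
 h(z) = log(-1/(C1 - 4*z))/2 - log(2)/2


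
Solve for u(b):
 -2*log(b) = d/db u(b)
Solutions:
 u(b) = C1 - 2*b*log(b) + 2*b


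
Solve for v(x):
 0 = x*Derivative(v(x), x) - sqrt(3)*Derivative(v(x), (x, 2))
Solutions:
 v(x) = C1 + C2*erfi(sqrt(2)*3^(3/4)*x/6)


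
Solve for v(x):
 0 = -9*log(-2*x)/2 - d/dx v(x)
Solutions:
 v(x) = C1 - 9*x*log(-x)/2 + 9*x*(1 - log(2))/2


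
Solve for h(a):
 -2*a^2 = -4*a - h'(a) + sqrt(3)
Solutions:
 h(a) = C1 + 2*a^3/3 - 2*a^2 + sqrt(3)*a


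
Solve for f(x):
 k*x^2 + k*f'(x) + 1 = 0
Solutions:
 f(x) = C1 - x^3/3 - x/k


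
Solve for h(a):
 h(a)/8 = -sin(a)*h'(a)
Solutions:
 h(a) = C1*(cos(a) + 1)^(1/16)/(cos(a) - 1)^(1/16)


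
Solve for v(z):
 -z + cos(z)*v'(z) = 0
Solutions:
 v(z) = C1 + Integral(z/cos(z), z)


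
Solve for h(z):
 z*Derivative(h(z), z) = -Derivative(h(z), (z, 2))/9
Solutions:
 h(z) = C1 + C2*erf(3*sqrt(2)*z/2)


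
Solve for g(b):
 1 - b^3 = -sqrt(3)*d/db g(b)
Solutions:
 g(b) = C1 + sqrt(3)*b^4/12 - sqrt(3)*b/3


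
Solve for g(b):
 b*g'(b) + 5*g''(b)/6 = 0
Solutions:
 g(b) = C1 + C2*erf(sqrt(15)*b/5)


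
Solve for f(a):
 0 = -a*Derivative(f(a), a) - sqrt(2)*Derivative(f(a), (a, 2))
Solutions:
 f(a) = C1 + C2*erf(2^(1/4)*a/2)


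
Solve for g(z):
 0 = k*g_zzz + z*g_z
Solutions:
 g(z) = C1 + Integral(C2*airyai(z*(-1/k)^(1/3)) + C3*airybi(z*(-1/k)^(1/3)), z)


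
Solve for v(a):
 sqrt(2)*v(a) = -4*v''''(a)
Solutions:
 v(a) = (C1*sin(2^(1/8)*a/2) + C2*cos(2^(1/8)*a/2))*exp(-2^(1/8)*a/2) + (C3*sin(2^(1/8)*a/2) + C4*cos(2^(1/8)*a/2))*exp(2^(1/8)*a/2)


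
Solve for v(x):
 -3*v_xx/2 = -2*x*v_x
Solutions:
 v(x) = C1 + C2*erfi(sqrt(6)*x/3)


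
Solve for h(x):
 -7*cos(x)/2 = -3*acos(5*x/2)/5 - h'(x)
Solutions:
 h(x) = C1 - 3*x*acos(5*x/2)/5 + 3*sqrt(4 - 25*x^2)/25 + 7*sin(x)/2


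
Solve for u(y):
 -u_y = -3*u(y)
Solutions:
 u(y) = C1*exp(3*y)


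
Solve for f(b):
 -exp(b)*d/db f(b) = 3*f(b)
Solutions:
 f(b) = C1*exp(3*exp(-b))


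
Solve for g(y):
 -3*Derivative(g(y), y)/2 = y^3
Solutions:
 g(y) = C1 - y^4/6


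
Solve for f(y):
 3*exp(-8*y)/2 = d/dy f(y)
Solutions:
 f(y) = C1 - 3*exp(-8*y)/16


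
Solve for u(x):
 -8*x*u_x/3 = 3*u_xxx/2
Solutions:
 u(x) = C1 + Integral(C2*airyai(-2*6^(1/3)*x/3) + C3*airybi(-2*6^(1/3)*x/3), x)


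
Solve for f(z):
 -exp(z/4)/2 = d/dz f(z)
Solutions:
 f(z) = C1 - 2*exp(z/4)


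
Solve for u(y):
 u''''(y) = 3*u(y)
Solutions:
 u(y) = C1*exp(-3^(1/4)*y) + C2*exp(3^(1/4)*y) + C3*sin(3^(1/4)*y) + C4*cos(3^(1/4)*y)


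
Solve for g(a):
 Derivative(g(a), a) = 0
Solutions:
 g(a) = C1


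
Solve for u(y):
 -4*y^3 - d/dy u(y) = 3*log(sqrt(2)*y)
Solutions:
 u(y) = C1 - y^4 - 3*y*log(y) - 3*y*log(2)/2 + 3*y


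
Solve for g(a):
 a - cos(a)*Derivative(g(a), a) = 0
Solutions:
 g(a) = C1 + Integral(a/cos(a), a)


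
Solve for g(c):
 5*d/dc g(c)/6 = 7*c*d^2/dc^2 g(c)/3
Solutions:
 g(c) = C1 + C2*c^(19/14)


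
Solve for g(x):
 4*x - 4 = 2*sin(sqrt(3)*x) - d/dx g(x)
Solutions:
 g(x) = C1 - 2*x^2 + 4*x - 2*sqrt(3)*cos(sqrt(3)*x)/3


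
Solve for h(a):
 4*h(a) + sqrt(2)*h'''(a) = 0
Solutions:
 h(a) = C3*exp(-sqrt(2)*a) + (C1*sin(sqrt(6)*a/2) + C2*cos(sqrt(6)*a/2))*exp(sqrt(2)*a/2)


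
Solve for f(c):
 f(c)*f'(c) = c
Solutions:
 f(c) = -sqrt(C1 + c^2)
 f(c) = sqrt(C1 + c^2)


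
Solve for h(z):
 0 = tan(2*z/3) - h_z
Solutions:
 h(z) = C1 - 3*log(cos(2*z/3))/2


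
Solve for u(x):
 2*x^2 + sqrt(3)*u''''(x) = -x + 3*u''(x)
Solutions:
 u(x) = C1 + C2*x + C3*exp(-3^(1/4)*x) + C4*exp(3^(1/4)*x) + x^4/18 + x^3/18 + 2*sqrt(3)*x^2/9


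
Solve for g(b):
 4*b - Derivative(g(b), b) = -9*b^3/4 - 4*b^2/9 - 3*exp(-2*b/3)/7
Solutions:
 g(b) = C1 + 9*b^4/16 + 4*b^3/27 + 2*b^2 - 9*exp(-2*b/3)/14


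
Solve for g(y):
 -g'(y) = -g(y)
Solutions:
 g(y) = C1*exp(y)


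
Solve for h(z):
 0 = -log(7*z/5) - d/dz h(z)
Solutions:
 h(z) = C1 - z*log(z) + z*log(5/7) + z


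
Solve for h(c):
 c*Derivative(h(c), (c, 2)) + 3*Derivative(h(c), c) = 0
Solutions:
 h(c) = C1 + C2/c^2


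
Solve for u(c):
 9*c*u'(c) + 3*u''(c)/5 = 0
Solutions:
 u(c) = C1 + C2*erf(sqrt(30)*c/2)


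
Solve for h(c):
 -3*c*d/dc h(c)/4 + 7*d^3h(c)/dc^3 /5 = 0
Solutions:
 h(c) = C1 + Integral(C2*airyai(1470^(1/3)*c/14) + C3*airybi(1470^(1/3)*c/14), c)


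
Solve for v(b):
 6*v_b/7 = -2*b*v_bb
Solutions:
 v(b) = C1 + C2*b^(4/7)


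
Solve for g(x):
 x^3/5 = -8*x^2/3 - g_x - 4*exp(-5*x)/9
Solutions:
 g(x) = C1 - x^4/20 - 8*x^3/9 + 4*exp(-5*x)/45


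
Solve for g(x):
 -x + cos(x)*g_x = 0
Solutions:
 g(x) = C1 + Integral(x/cos(x), x)


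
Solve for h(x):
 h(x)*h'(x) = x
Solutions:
 h(x) = -sqrt(C1 + x^2)
 h(x) = sqrt(C1 + x^2)


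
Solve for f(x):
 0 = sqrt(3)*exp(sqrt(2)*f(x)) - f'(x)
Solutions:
 f(x) = sqrt(2)*(2*log(-1/(C1 + sqrt(3)*x)) - log(2))/4


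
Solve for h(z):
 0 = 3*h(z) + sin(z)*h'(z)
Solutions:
 h(z) = C1*(cos(z) + 1)^(3/2)/(cos(z) - 1)^(3/2)


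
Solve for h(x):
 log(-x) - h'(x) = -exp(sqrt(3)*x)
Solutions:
 h(x) = C1 + x*log(-x) - x + sqrt(3)*exp(sqrt(3)*x)/3


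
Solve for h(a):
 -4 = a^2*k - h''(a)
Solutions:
 h(a) = C1 + C2*a + a^4*k/12 + 2*a^2


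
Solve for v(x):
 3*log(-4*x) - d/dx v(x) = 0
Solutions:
 v(x) = C1 + 3*x*log(-x) + 3*x*(-1 + 2*log(2))


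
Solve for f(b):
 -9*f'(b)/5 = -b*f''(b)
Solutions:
 f(b) = C1 + C2*b^(14/5)


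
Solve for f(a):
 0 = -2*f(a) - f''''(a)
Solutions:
 f(a) = (C1*sin(2^(3/4)*a/2) + C2*cos(2^(3/4)*a/2))*exp(-2^(3/4)*a/2) + (C3*sin(2^(3/4)*a/2) + C4*cos(2^(3/4)*a/2))*exp(2^(3/4)*a/2)


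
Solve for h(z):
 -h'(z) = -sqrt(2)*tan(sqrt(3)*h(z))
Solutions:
 h(z) = sqrt(3)*(pi - asin(C1*exp(sqrt(6)*z)))/3
 h(z) = sqrt(3)*asin(C1*exp(sqrt(6)*z))/3


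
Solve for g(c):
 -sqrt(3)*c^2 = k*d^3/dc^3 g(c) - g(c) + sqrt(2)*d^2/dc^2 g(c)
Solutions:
 g(c) = C1*exp(-c*((sqrt(((-27 + 4*sqrt(2)/k^2)^2 - 32/k^4)/k^2)/2 - 27/(2*k) + 2*sqrt(2)/k^3)^(1/3) + sqrt(2)/k + 2/(k^2*(sqrt(((-27 + 4*sqrt(2)/k^2)^2 - 32/k^4)/k^2)/2 - 27/(2*k) + 2*sqrt(2)/k^3)^(1/3)))/3) + C2*exp(c*((sqrt(((-27 + 4*sqrt(2)/k^2)^2 - 32/k^4)/k^2)/2 - 27/(2*k) + 2*sqrt(2)/k^3)^(1/3) - sqrt(3)*I*(sqrt(((-27 + 4*sqrt(2)/k^2)^2 - 32/k^4)/k^2)/2 - 27/(2*k) + 2*sqrt(2)/k^3)^(1/3) - 2*sqrt(2)/k - 8/(k^2*(-1 + sqrt(3)*I)*(sqrt(((-27 + 4*sqrt(2)/k^2)^2 - 32/k^4)/k^2)/2 - 27/(2*k) + 2*sqrt(2)/k^3)^(1/3)))/6) + C3*exp(c*((sqrt(((-27 + 4*sqrt(2)/k^2)^2 - 32/k^4)/k^2)/2 - 27/(2*k) + 2*sqrt(2)/k^3)^(1/3) + sqrt(3)*I*(sqrt(((-27 + 4*sqrt(2)/k^2)^2 - 32/k^4)/k^2)/2 - 27/(2*k) + 2*sqrt(2)/k^3)^(1/3) - 2*sqrt(2)/k + 8/(k^2*(1 + sqrt(3)*I)*(sqrt(((-27 + 4*sqrt(2)/k^2)^2 - 32/k^4)/k^2)/2 - 27/(2*k) + 2*sqrt(2)/k^3)^(1/3)))/6) + sqrt(3)*c^2 + 2*sqrt(6)


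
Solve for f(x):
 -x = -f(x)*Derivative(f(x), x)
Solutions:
 f(x) = -sqrt(C1 + x^2)
 f(x) = sqrt(C1 + x^2)


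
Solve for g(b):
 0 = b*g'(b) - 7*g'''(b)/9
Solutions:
 g(b) = C1 + Integral(C2*airyai(21^(2/3)*b/7) + C3*airybi(21^(2/3)*b/7), b)


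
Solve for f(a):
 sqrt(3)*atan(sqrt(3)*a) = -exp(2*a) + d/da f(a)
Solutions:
 f(a) = C1 + sqrt(3)*(a*atan(sqrt(3)*a) - sqrt(3)*log(3*a^2 + 1)/6) + exp(2*a)/2


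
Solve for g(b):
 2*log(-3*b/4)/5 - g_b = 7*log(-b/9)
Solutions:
 g(b) = C1 - 33*b*log(-b)/5 + b*(-4*log(2) + 33 + 72*log(3))/5


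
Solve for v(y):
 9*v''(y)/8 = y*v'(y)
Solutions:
 v(y) = C1 + C2*erfi(2*y/3)


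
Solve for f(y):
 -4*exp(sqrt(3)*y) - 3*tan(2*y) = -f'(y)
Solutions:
 f(y) = C1 + 4*sqrt(3)*exp(sqrt(3)*y)/3 - 3*log(cos(2*y))/2


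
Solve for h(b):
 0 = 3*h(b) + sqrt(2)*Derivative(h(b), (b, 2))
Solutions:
 h(b) = C1*sin(2^(3/4)*sqrt(3)*b/2) + C2*cos(2^(3/4)*sqrt(3)*b/2)


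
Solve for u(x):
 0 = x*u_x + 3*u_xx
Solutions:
 u(x) = C1 + C2*erf(sqrt(6)*x/6)


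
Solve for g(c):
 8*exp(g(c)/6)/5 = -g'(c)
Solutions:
 g(c) = 6*log(1/(C1 + 8*c)) + 6*log(30)


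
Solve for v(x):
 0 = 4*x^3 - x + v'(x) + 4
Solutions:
 v(x) = C1 - x^4 + x^2/2 - 4*x


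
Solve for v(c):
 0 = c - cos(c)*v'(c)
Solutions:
 v(c) = C1 + Integral(c/cos(c), c)


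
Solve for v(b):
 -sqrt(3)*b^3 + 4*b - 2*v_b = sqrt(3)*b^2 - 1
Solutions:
 v(b) = C1 - sqrt(3)*b^4/8 - sqrt(3)*b^3/6 + b^2 + b/2


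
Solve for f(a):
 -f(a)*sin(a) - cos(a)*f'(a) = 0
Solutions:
 f(a) = C1*cos(a)


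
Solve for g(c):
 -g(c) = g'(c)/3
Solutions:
 g(c) = C1*exp(-3*c)


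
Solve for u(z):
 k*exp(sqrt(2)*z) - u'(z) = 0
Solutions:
 u(z) = C1 + sqrt(2)*k*exp(sqrt(2)*z)/2


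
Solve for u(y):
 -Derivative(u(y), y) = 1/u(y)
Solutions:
 u(y) = -sqrt(C1 - 2*y)
 u(y) = sqrt(C1 - 2*y)


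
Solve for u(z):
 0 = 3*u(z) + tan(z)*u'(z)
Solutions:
 u(z) = C1/sin(z)^3


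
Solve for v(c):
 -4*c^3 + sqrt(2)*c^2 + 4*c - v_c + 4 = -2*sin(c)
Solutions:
 v(c) = C1 - c^4 + sqrt(2)*c^3/3 + 2*c^2 + 4*c - 2*cos(c)


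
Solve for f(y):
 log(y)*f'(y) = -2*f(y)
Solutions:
 f(y) = C1*exp(-2*li(y))


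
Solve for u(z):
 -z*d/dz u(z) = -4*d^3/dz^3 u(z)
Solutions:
 u(z) = C1 + Integral(C2*airyai(2^(1/3)*z/2) + C3*airybi(2^(1/3)*z/2), z)


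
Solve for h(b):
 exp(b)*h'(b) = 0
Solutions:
 h(b) = C1


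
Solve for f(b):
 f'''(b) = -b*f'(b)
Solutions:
 f(b) = C1 + Integral(C2*airyai(-b) + C3*airybi(-b), b)


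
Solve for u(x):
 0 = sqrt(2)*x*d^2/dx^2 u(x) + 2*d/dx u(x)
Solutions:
 u(x) = C1 + C2*x^(1 - sqrt(2))


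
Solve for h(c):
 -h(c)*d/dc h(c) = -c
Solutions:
 h(c) = -sqrt(C1 + c^2)
 h(c) = sqrt(C1 + c^2)


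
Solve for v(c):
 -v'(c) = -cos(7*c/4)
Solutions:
 v(c) = C1 + 4*sin(7*c/4)/7


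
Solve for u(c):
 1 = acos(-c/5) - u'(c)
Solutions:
 u(c) = C1 + c*acos(-c/5) - c + sqrt(25 - c^2)


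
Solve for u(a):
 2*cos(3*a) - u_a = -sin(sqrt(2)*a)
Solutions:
 u(a) = C1 + 2*sin(3*a)/3 - sqrt(2)*cos(sqrt(2)*a)/2


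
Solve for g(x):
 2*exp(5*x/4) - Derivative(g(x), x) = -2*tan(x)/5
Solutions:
 g(x) = C1 + 8*exp(5*x/4)/5 - 2*log(cos(x))/5


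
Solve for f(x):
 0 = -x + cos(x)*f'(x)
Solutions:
 f(x) = C1 + Integral(x/cos(x), x)


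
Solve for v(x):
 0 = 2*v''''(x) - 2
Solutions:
 v(x) = C1 + C2*x + C3*x^2 + C4*x^3 + x^4/24


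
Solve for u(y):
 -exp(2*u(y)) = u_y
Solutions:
 u(y) = log(-sqrt(-1/(C1 - y))) - log(2)/2
 u(y) = log(-1/(C1 - y))/2 - log(2)/2


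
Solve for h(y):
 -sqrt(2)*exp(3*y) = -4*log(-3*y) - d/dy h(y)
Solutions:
 h(y) = C1 - 4*y*log(-y) + 4*y*(1 - log(3)) + sqrt(2)*exp(3*y)/3


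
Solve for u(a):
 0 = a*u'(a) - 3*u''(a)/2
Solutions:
 u(a) = C1 + C2*erfi(sqrt(3)*a/3)


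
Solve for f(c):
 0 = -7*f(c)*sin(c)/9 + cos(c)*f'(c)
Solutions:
 f(c) = C1/cos(c)^(7/9)


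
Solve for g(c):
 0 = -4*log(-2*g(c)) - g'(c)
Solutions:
 Integral(1/(log(-_y) + log(2)), (_y, g(c)))/4 = C1 - c


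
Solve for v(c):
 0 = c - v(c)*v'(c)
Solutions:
 v(c) = -sqrt(C1 + c^2)
 v(c) = sqrt(C1 + c^2)


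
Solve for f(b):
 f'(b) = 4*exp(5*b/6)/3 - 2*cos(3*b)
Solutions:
 f(b) = C1 + 8*exp(5*b/6)/5 - 2*sin(3*b)/3


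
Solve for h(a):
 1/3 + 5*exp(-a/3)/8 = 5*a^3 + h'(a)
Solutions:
 h(a) = C1 - 5*a^4/4 + a/3 - 15*exp(-a/3)/8


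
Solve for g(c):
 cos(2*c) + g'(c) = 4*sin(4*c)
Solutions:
 g(c) = C1 - sin(2*c)/2 - cos(4*c)


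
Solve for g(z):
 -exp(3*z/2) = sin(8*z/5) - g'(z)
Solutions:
 g(z) = C1 + 2*exp(3*z/2)/3 - 5*cos(8*z/5)/8


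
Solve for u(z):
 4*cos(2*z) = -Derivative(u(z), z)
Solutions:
 u(z) = C1 - 2*sin(2*z)


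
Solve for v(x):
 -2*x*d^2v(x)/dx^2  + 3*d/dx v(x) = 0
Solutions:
 v(x) = C1 + C2*x^(5/2)


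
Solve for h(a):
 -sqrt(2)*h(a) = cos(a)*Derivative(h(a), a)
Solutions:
 h(a) = C1*(sin(a) - 1)^(sqrt(2)/2)/(sin(a) + 1)^(sqrt(2)/2)


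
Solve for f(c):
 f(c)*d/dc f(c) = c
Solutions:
 f(c) = -sqrt(C1 + c^2)
 f(c) = sqrt(C1 + c^2)


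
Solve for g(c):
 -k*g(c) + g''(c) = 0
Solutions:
 g(c) = C1*exp(-c*sqrt(k)) + C2*exp(c*sqrt(k))


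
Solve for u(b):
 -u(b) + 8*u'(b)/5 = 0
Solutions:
 u(b) = C1*exp(5*b/8)


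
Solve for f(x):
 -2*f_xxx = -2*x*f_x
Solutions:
 f(x) = C1 + Integral(C2*airyai(x) + C3*airybi(x), x)


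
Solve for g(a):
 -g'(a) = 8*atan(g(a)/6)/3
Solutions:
 Integral(1/atan(_y/6), (_y, g(a))) = C1 - 8*a/3


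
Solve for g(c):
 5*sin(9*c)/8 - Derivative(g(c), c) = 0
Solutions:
 g(c) = C1 - 5*cos(9*c)/72


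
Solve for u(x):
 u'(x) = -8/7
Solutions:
 u(x) = C1 - 8*x/7


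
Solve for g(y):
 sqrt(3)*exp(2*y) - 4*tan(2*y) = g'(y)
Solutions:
 g(y) = C1 + sqrt(3)*exp(2*y)/2 + 2*log(cos(2*y))


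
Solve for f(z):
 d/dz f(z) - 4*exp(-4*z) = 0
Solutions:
 f(z) = C1 - exp(-4*z)


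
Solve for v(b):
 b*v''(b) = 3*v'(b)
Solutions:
 v(b) = C1 + C2*b^4


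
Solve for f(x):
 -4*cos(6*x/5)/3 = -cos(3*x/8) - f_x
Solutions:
 f(x) = C1 - 8*sin(3*x/8)/3 + 10*sin(6*x/5)/9


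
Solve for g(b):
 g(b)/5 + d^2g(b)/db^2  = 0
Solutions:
 g(b) = C1*sin(sqrt(5)*b/5) + C2*cos(sqrt(5)*b/5)


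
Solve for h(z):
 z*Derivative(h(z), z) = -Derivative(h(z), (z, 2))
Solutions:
 h(z) = C1 + C2*erf(sqrt(2)*z/2)


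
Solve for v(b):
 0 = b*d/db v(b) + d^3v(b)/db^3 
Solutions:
 v(b) = C1 + Integral(C2*airyai(-b) + C3*airybi(-b), b)


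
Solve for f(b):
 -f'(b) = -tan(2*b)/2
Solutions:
 f(b) = C1 - log(cos(2*b))/4


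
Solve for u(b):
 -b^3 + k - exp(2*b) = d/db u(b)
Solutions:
 u(b) = C1 - b^4/4 + b*k - exp(2*b)/2


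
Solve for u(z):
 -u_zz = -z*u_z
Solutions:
 u(z) = C1 + C2*erfi(sqrt(2)*z/2)


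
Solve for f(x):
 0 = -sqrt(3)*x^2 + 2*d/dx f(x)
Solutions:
 f(x) = C1 + sqrt(3)*x^3/6


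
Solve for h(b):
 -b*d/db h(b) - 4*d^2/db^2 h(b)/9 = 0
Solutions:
 h(b) = C1 + C2*erf(3*sqrt(2)*b/4)


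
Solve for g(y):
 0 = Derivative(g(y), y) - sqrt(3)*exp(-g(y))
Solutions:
 g(y) = log(C1 + sqrt(3)*y)


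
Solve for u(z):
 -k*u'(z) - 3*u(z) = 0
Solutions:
 u(z) = C1*exp(-3*z/k)


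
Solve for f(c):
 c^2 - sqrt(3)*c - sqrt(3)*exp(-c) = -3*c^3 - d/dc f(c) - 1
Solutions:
 f(c) = C1 - 3*c^4/4 - c^3/3 + sqrt(3)*c^2/2 - c - sqrt(3)*exp(-c)


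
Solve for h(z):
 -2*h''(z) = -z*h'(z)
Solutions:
 h(z) = C1 + C2*erfi(z/2)


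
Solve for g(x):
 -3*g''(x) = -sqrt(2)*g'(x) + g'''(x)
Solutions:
 g(x) = C1 + C2*exp(x*(-3 + sqrt(4*sqrt(2) + 9))/2) + C3*exp(-x*(3 + sqrt(4*sqrt(2) + 9))/2)


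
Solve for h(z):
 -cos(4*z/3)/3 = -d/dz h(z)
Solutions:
 h(z) = C1 + sin(4*z/3)/4


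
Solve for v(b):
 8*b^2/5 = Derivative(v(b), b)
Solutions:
 v(b) = C1 + 8*b^3/15


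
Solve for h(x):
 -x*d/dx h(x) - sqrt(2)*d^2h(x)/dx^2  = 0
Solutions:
 h(x) = C1 + C2*erf(2^(1/4)*x/2)


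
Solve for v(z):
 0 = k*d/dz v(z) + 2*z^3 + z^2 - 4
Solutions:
 v(z) = C1 - z^4/(2*k) - z^3/(3*k) + 4*z/k


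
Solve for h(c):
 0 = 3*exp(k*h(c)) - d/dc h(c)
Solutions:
 h(c) = Piecewise((log(-1/(C1*k + 3*c*k))/k, Ne(k, 0)), (nan, True))
 h(c) = Piecewise((C1 + 3*c, Eq(k, 0)), (nan, True))


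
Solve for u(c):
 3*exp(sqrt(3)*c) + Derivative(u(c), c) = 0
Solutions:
 u(c) = C1 - sqrt(3)*exp(sqrt(3)*c)


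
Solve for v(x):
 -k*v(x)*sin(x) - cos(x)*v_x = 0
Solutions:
 v(x) = C1*exp(k*log(cos(x)))


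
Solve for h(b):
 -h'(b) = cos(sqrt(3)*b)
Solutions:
 h(b) = C1 - sqrt(3)*sin(sqrt(3)*b)/3


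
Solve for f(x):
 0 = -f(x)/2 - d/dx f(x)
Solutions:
 f(x) = C1*exp(-x/2)


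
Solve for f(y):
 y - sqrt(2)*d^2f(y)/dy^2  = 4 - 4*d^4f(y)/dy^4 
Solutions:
 f(y) = C1 + C2*y + C3*exp(-2^(1/4)*y/2) + C4*exp(2^(1/4)*y/2) + sqrt(2)*y^3/12 - sqrt(2)*y^2


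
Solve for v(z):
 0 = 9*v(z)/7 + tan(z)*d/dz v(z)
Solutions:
 v(z) = C1/sin(z)^(9/7)


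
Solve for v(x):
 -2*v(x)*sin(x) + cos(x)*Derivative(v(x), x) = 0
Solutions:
 v(x) = C1/cos(x)^2


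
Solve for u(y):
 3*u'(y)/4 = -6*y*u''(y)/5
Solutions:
 u(y) = C1 + C2*y^(3/8)


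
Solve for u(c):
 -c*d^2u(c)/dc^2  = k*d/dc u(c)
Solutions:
 u(c) = C1 + c^(1 - re(k))*(C2*sin(log(c)*Abs(im(k))) + C3*cos(log(c)*im(k)))


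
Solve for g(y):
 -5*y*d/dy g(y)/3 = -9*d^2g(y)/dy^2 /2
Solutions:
 g(y) = C1 + C2*erfi(sqrt(15)*y/9)


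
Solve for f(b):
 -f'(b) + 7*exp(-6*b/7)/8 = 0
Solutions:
 f(b) = C1 - 49*exp(-6*b/7)/48


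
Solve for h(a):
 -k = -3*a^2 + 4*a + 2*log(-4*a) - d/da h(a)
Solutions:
 h(a) = C1 - a^3 + 2*a^2 + a*(k - 2 + 4*log(2)) + 2*a*log(-a)


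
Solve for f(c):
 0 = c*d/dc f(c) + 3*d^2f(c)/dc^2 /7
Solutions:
 f(c) = C1 + C2*erf(sqrt(42)*c/6)


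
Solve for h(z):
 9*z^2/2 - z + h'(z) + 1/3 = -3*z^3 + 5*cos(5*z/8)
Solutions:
 h(z) = C1 - 3*z^4/4 - 3*z^3/2 + z^2/2 - z/3 + 8*sin(5*z/8)


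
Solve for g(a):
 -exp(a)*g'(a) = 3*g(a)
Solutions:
 g(a) = C1*exp(3*exp(-a))


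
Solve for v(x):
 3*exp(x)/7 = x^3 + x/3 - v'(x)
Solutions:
 v(x) = C1 + x^4/4 + x^2/6 - 3*exp(x)/7


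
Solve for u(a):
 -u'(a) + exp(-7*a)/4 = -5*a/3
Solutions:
 u(a) = C1 + 5*a^2/6 - exp(-7*a)/28


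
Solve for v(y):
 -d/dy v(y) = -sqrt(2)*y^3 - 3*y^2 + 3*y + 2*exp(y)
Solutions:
 v(y) = C1 + sqrt(2)*y^4/4 + y^3 - 3*y^2/2 - 2*exp(y)


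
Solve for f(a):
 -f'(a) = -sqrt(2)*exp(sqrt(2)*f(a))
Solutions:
 f(a) = sqrt(2)*(2*log(-1/(C1 + sqrt(2)*a)) - log(2))/4


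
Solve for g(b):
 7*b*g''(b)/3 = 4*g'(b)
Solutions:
 g(b) = C1 + C2*b^(19/7)


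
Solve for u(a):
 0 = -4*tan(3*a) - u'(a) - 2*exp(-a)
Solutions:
 u(a) = C1 - 2*log(tan(3*a)^2 + 1)/3 + 2*exp(-a)


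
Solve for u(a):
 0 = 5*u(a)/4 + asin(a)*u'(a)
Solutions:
 u(a) = C1*exp(-5*Integral(1/asin(a), a)/4)


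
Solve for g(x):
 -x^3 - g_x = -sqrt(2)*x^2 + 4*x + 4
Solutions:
 g(x) = C1 - x^4/4 + sqrt(2)*x^3/3 - 2*x^2 - 4*x


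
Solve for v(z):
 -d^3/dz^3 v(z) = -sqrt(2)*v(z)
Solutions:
 v(z) = C3*exp(2^(1/6)*z) + (C1*sin(2^(1/6)*sqrt(3)*z/2) + C2*cos(2^(1/6)*sqrt(3)*z/2))*exp(-2^(1/6)*z/2)


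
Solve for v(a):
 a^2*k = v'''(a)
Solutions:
 v(a) = C1 + C2*a + C3*a^2 + a^5*k/60


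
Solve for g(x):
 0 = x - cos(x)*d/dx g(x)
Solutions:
 g(x) = C1 + Integral(x/cos(x), x)


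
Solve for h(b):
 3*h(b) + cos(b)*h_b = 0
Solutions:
 h(b) = C1*(sin(b) - 1)^(3/2)/(sin(b) + 1)^(3/2)


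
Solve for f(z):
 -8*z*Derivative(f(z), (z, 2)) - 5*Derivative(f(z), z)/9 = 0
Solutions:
 f(z) = C1 + C2*z^(67/72)


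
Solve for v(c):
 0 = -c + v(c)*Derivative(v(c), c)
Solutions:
 v(c) = -sqrt(C1 + c^2)
 v(c) = sqrt(C1 + c^2)


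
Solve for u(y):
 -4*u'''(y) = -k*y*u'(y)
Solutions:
 u(y) = C1 + Integral(C2*airyai(2^(1/3)*k^(1/3)*y/2) + C3*airybi(2^(1/3)*k^(1/3)*y/2), y)


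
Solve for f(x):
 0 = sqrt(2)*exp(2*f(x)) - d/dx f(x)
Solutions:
 f(x) = log(-sqrt(-1/(C1 + sqrt(2)*x))) - log(2)/2
 f(x) = log(-1/(C1 + sqrt(2)*x))/2 - log(2)/2


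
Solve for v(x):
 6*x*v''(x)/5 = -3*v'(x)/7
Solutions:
 v(x) = C1 + C2*x^(9/14)


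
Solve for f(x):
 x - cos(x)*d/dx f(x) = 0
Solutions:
 f(x) = C1 + Integral(x/cos(x), x)


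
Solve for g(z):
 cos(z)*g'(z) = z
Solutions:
 g(z) = C1 + Integral(z/cos(z), z)


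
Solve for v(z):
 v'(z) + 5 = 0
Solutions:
 v(z) = C1 - 5*z


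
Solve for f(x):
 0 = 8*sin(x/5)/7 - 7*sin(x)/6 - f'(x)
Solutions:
 f(x) = C1 - 40*cos(x/5)/7 + 7*cos(x)/6


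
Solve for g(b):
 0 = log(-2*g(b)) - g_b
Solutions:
 -Integral(1/(log(-_y) + log(2)), (_y, g(b))) = C1 - b


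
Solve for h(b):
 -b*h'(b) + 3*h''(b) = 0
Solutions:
 h(b) = C1 + C2*erfi(sqrt(6)*b/6)


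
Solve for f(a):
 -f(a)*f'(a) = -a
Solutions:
 f(a) = -sqrt(C1 + a^2)
 f(a) = sqrt(C1 + a^2)


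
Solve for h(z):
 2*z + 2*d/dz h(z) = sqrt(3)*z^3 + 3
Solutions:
 h(z) = C1 + sqrt(3)*z^4/8 - z^2/2 + 3*z/2


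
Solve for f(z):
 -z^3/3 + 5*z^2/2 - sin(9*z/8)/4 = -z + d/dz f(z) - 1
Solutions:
 f(z) = C1 - z^4/12 + 5*z^3/6 + z^2/2 + z + 2*cos(9*z/8)/9


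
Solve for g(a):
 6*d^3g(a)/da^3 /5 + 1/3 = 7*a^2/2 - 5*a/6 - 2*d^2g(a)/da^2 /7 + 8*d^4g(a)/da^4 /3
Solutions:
 g(a) = C1 + C2*a + C3*exp(a*(63 - sqrt(12369))/280) + C4*exp(a*(63 + sqrt(12369))/280) + 49*a^4/48 - 6349*a^3/360 + 67193*a^2/200


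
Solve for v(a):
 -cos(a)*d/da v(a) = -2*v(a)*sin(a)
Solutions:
 v(a) = C1/cos(a)^2
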